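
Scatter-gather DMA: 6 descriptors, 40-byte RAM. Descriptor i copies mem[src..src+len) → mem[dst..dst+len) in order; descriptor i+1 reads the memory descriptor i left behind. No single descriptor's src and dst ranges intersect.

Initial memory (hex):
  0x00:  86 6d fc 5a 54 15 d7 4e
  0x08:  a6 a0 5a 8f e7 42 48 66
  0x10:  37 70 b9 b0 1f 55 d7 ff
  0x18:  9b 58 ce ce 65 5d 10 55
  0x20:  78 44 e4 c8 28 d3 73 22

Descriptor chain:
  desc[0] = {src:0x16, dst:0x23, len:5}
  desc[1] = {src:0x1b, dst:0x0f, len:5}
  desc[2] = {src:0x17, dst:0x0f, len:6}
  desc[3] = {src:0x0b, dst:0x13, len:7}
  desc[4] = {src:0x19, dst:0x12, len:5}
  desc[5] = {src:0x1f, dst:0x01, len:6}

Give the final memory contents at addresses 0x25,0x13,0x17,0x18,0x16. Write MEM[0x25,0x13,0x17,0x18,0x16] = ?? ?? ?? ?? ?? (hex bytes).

MEM[0x25,0x13,0x17,0x18,0x16] = 9b ce ff 9b 5d

#0 dst[0x23+5] := {0xd7,0xff,0x9b,0x58,0xce}
#1 dst[0x0f+5] := {0xce,0x65,0x5d,0x10,0x55}
#2 dst[0x0f+6] := {0xff,0x9b,0x58,0xce,0xce,0x65}
#3 dst[0x13+7] := {0x8f,0xe7,0x42,0x48,0xff,0x9b,0x58}
#4 dst[0x12+5] := {0x58,0xce,0xce,0x65,0x5d}
#5 dst[0x01+6] := {0x55,0x78,0x44,0xe4,0xd7,0xff}
query mem[0x25]=0x9b, mem[0x13]=0xce, mem[0x17]=0xff, mem[0x18]=0x9b, mem[0x16]=0x5d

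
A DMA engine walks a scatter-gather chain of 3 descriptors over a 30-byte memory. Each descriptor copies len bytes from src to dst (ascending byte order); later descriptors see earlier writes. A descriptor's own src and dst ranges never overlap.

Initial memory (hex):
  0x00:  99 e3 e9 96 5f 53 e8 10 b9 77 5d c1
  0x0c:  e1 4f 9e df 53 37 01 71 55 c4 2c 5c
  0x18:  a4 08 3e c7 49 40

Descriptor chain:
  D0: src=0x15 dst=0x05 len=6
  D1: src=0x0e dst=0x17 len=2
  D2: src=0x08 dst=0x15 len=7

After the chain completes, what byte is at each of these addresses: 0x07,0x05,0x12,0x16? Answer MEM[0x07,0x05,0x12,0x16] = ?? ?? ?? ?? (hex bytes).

  after D0: wrote 6B at 0x05 = c42c5ca4083e
  after D1: wrote 2B at 0x17 = 9edf
  after D2: wrote 7B at 0x15 = a4083ec1e14f9e
query mem[0x07]=0x5c, mem[0x05]=0xc4, mem[0x12]=0x01, mem[0x16]=0x08

MEM[0x07,0x05,0x12,0x16] = 5c c4 01 08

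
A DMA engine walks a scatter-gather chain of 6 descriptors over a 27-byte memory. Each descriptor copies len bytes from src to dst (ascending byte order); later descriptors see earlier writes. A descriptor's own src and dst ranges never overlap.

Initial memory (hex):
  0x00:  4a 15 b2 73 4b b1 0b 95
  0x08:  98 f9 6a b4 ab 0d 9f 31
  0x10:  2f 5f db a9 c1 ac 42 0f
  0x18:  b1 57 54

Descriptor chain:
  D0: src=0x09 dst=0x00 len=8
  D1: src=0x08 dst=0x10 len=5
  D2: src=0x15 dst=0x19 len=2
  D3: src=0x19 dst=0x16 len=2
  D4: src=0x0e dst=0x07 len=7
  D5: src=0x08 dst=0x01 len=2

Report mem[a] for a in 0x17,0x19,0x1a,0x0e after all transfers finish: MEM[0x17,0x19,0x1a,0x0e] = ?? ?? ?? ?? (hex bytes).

MEM[0x17,0x19,0x1a,0x0e] = 42 ac 42 9f

[0] 0x09->0x00 len=8 : f9 6a b4 ab 0d 9f 31 2f
[1] 0x08->0x10 len=5 : 98 f9 6a b4 ab
[2] 0x15->0x19 len=2 : ac 42
[3] 0x19->0x16 len=2 : ac 42
[4] 0x0e->0x07 len=7 : 9f 31 98 f9 6a b4 ab
[5] 0x08->0x01 len=2 : 31 98
query mem[0x17]=0x42, mem[0x19]=0xac, mem[0x1a]=0x42, mem[0x0e]=0x9f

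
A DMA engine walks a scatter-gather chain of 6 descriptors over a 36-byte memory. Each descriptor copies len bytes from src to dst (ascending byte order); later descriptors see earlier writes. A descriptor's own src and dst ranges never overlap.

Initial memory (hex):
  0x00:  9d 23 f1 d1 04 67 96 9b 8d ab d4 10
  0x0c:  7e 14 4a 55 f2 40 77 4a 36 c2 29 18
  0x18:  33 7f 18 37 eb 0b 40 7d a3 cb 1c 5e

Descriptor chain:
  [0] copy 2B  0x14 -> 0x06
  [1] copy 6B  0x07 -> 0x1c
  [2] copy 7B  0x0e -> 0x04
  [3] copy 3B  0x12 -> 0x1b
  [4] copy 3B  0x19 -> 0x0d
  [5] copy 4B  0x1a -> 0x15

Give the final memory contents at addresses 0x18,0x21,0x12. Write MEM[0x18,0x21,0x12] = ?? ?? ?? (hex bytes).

#0 dst[0x06+2] := {0x36,0xc2}
#1 dst[0x1c+6] := {0xc2,0x8d,0xab,0xd4,0x10,0x7e}
#2 dst[0x04+7] := {0x4a,0x55,0xf2,0x40,0x77,0x4a,0x36}
#3 dst[0x1b+3] := {0x77,0x4a,0x36}
#4 dst[0x0d+3] := {0x7f,0x18,0x77}
#5 dst[0x15+4] := {0x18,0x77,0x4a,0x36}
query mem[0x18]=0x36, mem[0x21]=0x7e, mem[0x12]=0x77

MEM[0x18,0x21,0x12] = 36 7e 77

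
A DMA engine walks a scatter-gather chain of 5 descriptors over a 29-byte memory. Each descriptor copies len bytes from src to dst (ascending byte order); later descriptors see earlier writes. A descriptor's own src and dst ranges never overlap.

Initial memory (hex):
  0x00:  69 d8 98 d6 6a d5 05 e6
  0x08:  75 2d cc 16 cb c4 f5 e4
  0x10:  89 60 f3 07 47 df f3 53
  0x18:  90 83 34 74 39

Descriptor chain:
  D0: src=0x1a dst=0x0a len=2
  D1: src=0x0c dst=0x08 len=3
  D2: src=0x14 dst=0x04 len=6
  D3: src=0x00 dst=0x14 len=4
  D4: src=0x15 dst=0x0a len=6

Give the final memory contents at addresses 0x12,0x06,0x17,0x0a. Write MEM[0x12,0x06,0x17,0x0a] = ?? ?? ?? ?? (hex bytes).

D0: mem[0x0a..0x0b] <- [34 74]
D1: mem[0x08..0x0a] <- [cb c4 f5]
D2: mem[0x04..0x09] <- [47 df f3 53 90 83]
D3: mem[0x14..0x17] <- [69 d8 98 d6]
D4: mem[0x0a..0x0f] <- [d8 98 d6 90 83 34]
query mem[0x12]=0xf3, mem[0x06]=0xf3, mem[0x17]=0xd6, mem[0x0a]=0xd8

MEM[0x12,0x06,0x17,0x0a] = f3 f3 d6 d8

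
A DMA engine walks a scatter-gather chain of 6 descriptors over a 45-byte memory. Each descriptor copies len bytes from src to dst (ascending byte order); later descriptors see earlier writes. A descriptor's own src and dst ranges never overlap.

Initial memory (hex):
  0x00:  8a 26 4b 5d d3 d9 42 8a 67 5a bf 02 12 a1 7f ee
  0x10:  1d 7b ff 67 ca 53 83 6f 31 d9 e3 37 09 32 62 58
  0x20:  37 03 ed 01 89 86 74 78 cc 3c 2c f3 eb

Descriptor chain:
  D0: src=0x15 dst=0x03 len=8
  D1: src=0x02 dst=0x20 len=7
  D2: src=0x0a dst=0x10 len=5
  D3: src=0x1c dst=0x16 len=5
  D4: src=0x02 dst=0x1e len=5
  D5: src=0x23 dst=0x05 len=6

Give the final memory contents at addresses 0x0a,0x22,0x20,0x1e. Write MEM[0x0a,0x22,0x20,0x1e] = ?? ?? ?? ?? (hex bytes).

D0: mem[0x03..0x0a] <- [53 83 6f 31 d9 e3 37 09]
D1: mem[0x20..0x26] <- [4b 53 83 6f 31 d9 e3]
D2: mem[0x10..0x14] <- [09 02 12 a1 7f]
D3: mem[0x16..0x1a] <- [09 32 62 58 4b]
D4: mem[0x1e..0x22] <- [4b 53 83 6f 31]
D5: mem[0x05..0x0a] <- [6f 31 d9 e3 78 cc]
query mem[0x0a]=0xcc, mem[0x22]=0x31, mem[0x20]=0x83, mem[0x1e]=0x4b

MEM[0x0a,0x22,0x20,0x1e] = cc 31 83 4b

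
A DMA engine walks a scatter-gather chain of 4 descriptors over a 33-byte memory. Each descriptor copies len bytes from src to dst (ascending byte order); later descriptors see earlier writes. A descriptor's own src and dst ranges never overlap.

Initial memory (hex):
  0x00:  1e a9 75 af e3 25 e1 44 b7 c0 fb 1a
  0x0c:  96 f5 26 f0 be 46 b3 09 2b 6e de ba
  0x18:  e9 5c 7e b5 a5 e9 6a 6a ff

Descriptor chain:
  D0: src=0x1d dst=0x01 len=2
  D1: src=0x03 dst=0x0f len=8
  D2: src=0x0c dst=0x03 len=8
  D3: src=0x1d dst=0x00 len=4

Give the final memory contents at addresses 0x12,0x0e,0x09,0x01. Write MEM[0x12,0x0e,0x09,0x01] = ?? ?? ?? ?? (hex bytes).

MEM[0x12,0x0e,0x09,0x01] = e1 26 e1 6a

D0: mem[0x01..0x02] <- [e9 6a]
D1: mem[0x0f..0x16] <- [af e3 25 e1 44 b7 c0 fb]
D2: mem[0x03..0x0a] <- [96 f5 26 af e3 25 e1 44]
D3: mem[0x00..0x03] <- [e9 6a 6a ff]
query mem[0x12]=0xe1, mem[0x0e]=0x26, mem[0x09]=0xe1, mem[0x01]=0x6a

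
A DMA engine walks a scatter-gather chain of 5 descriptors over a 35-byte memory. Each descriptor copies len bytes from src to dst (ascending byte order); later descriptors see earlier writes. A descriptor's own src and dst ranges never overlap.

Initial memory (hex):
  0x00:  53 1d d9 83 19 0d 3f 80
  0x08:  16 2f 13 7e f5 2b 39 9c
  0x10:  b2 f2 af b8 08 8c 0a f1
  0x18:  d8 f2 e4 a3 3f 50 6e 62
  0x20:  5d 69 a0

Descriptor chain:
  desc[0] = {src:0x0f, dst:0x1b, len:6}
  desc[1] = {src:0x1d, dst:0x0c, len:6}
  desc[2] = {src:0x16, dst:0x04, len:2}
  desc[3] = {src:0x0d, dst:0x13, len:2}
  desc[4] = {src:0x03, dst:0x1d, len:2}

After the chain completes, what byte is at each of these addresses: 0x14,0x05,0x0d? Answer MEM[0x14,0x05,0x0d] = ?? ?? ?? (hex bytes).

[0] 0x0f->0x1b len=6 : 9c b2 f2 af b8 08
[1] 0x1d->0x0c len=6 : f2 af b8 08 69 a0
[2] 0x16->0x04 len=2 : 0a f1
[3] 0x0d->0x13 len=2 : af b8
[4] 0x03->0x1d len=2 : 83 0a
query mem[0x14]=0xb8, mem[0x05]=0xf1, mem[0x0d]=0xaf

MEM[0x14,0x05,0x0d] = b8 f1 af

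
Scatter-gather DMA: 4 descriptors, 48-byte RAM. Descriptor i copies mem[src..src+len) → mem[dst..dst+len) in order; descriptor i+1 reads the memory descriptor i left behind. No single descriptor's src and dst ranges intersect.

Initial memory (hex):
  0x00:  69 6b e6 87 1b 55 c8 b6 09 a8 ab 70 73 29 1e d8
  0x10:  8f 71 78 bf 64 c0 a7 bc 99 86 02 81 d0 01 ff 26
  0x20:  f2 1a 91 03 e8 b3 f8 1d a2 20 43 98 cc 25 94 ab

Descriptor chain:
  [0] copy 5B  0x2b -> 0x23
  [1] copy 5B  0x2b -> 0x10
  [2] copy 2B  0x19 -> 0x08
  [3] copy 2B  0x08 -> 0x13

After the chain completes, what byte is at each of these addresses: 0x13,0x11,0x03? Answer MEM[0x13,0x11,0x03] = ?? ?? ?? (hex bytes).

MEM[0x13,0x11,0x03] = 86 cc 87

  after D0: wrote 5B at 0x23 = 98cc2594ab
  after D1: wrote 5B at 0x10 = 98cc2594ab
  after D2: wrote 2B at 0x08 = 8602
  after D3: wrote 2B at 0x13 = 8602
query mem[0x13]=0x86, mem[0x11]=0xcc, mem[0x03]=0x87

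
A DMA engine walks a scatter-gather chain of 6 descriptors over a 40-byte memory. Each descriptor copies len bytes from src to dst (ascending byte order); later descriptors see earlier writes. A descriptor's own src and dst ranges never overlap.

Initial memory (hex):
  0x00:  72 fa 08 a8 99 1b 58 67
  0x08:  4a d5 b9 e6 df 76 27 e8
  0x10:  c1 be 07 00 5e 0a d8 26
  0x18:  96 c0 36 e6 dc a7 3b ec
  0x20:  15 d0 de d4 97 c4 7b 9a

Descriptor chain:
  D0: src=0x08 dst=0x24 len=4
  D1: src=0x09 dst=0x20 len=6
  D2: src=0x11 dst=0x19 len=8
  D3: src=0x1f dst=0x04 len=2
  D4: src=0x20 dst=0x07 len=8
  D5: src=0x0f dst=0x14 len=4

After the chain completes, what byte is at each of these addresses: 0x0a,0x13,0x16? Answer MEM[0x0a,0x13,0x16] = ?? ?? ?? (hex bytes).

D0: mem[0x24..0x27] <- [4a d5 b9 e6]
D1: mem[0x20..0x25] <- [d5 b9 e6 df 76 27]
D2: mem[0x19..0x20] <- [be 07 00 5e 0a d8 26 96]
D3: mem[0x04..0x05] <- [26 96]
D4: mem[0x07..0x0e] <- [96 b9 e6 df 76 27 b9 e6]
D5: mem[0x14..0x17] <- [e8 c1 be 07]
query mem[0x0a]=0xdf, mem[0x13]=0x00, mem[0x16]=0xbe

MEM[0x0a,0x13,0x16] = df 00 be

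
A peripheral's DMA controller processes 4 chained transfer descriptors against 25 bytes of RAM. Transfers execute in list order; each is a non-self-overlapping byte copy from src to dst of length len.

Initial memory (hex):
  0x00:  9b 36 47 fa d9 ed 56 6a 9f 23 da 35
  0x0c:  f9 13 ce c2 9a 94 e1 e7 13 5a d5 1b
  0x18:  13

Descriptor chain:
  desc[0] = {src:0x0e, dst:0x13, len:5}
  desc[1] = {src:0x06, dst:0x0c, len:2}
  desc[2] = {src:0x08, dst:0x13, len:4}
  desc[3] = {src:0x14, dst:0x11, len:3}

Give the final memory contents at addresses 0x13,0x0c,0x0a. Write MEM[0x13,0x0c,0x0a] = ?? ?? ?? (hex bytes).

D0: mem[0x13..0x17] <- [ce c2 9a 94 e1]
D1: mem[0x0c..0x0d] <- [56 6a]
D2: mem[0x13..0x16] <- [9f 23 da 35]
D3: mem[0x11..0x13] <- [23 da 35]
query mem[0x13]=0x35, mem[0x0c]=0x56, mem[0x0a]=0xda

MEM[0x13,0x0c,0x0a] = 35 56 da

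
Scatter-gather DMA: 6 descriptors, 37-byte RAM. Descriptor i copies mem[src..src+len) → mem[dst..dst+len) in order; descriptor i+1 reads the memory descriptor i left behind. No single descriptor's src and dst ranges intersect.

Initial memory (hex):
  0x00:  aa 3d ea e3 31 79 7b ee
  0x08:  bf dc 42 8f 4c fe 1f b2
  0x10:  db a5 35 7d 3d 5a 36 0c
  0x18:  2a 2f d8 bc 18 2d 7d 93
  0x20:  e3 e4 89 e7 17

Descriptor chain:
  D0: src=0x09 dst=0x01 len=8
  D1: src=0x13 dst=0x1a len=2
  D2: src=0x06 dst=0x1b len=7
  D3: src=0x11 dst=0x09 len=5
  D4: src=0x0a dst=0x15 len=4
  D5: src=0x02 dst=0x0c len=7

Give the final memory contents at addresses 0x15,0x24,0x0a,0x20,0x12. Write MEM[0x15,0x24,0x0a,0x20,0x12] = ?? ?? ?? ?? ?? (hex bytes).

MEM[0x15,0x24,0x0a,0x20,0x12] = 35 17 35 8f db

  after D0: wrote 8B at 0x01 = dc428f4cfe1fb2db
  after D1: wrote 2B at 0x1a = 7d3d
  after D2: wrote 7B at 0x1b = 1fb2dbdc428f4c
  after D3: wrote 5B at 0x09 = a5357d3d5a
  after D4: wrote 4B at 0x15 = 357d3d5a
  after D5: wrote 7B at 0x0c = 428f4cfe1fb2db
query mem[0x15]=0x35, mem[0x24]=0x17, mem[0x0a]=0x35, mem[0x20]=0x8f, mem[0x12]=0xdb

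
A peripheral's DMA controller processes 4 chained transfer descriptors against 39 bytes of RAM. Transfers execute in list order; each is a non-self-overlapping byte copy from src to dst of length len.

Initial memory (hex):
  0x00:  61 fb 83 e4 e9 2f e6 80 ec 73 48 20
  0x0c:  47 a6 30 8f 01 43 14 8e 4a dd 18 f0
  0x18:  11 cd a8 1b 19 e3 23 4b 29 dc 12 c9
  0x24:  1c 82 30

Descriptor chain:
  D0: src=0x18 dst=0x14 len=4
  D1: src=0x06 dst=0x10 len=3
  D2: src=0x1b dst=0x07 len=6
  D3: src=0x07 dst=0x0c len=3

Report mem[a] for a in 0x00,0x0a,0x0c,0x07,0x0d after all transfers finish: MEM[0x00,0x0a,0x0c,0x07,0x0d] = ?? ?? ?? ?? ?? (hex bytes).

  after D0: wrote 4B at 0x14 = 11cda81b
  after D1: wrote 3B at 0x10 = e680ec
  after D2: wrote 6B at 0x07 = 1b19e3234b29
  after D3: wrote 3B at 0x0c = 1b19e3
query mem[0x00]=0x61, mem[0x0a]=0x23, mem[0x0c]=0x1b, mem[0x07]=0x1b, mem[0x0d]=0x19

MEM[0x00,0x0a,0x0c,0x07,0x0d] = 61 23 1b 1b 19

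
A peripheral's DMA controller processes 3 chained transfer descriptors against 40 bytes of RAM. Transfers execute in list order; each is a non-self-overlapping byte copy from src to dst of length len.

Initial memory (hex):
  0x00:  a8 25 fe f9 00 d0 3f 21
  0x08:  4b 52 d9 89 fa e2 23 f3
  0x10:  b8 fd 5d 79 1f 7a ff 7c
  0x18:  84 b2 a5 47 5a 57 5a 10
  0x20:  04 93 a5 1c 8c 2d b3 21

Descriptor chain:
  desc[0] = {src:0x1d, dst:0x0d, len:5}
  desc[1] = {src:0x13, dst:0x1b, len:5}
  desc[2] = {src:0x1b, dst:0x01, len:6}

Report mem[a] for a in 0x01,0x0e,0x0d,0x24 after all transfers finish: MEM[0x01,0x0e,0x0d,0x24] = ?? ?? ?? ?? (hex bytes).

MEM[0x01,0x0e,0x0d,0x24] = 79 5a 57 8c

D0: mem[0x0d..0x11] <- [57 5a 10 04 93]
D1: mem[0x1b..0x1f] <- [79 1f 7a ff 7c]
D2: mem[0x01..0x06] <- [79 1f 7a ff 7c 04]
query mem[0x01]=0x79, mem[0x0e]=0x5a, mem[0x0d]=0x57, mem[0x24]=0x8c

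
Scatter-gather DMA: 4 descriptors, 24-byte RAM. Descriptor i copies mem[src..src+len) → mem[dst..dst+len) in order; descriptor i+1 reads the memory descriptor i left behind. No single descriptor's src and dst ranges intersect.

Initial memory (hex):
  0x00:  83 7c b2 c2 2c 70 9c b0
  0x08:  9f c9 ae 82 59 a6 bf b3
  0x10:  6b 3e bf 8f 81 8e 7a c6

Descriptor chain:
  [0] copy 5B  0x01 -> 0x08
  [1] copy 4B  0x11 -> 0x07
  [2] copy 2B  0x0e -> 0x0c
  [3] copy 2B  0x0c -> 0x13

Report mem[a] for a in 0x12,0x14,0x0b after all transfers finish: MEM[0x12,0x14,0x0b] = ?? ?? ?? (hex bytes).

#0 dst[0x08+5] := {0x7c,0xb2,0xc2,0x2c,0x70}
#1 dst[0x07+4] := {0x3e,0xbf,0x8f,0x81}
#2 dst[0x0c+2] := {0xbf,0xb3}
#3 dst[0x13+2] := {0xbf,0xb3}
query mem[0x12]=0xbf, mem[0x14]=0xb3, mem[0x0b]=0x2c

MEM[0x12,0x14,0x0b] = bf b3 2c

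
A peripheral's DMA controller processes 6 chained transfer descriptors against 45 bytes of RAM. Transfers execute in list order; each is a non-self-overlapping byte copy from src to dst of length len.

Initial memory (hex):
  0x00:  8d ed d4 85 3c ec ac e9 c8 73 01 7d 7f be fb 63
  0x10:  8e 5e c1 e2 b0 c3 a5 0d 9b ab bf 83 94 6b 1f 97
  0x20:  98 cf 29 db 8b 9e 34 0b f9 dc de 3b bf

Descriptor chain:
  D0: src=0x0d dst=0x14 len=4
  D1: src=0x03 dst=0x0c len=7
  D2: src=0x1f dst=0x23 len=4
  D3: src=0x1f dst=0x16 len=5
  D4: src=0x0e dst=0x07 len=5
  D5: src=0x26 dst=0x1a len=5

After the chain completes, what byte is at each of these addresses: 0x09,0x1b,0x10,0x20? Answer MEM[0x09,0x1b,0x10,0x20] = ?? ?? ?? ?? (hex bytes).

MEM[0x09,0x1b,0x10,0x20] = e9 0b e9 98

[0] 0x0d->0x14 len=4 : be fb 63 8e
[1] 0x03->0x0c len=7 : 85 3c ec ac e9 c8 73
[2] 0x1f->0x23 len=4 : 97 98 cf 29
[3] 0x1f->0x16 len=5 : 97 98 cf 29 97
[4] 0x0e->0x07 len=5 : ec ac e9 c8 73
[5] 0x26->0x1a len=5 : 29 0b f9 dc de
query mem[0x09]=0xe9, mem[0x1b]=0x0b, mem[0x10]=0xe9, mem[0x20]=0x98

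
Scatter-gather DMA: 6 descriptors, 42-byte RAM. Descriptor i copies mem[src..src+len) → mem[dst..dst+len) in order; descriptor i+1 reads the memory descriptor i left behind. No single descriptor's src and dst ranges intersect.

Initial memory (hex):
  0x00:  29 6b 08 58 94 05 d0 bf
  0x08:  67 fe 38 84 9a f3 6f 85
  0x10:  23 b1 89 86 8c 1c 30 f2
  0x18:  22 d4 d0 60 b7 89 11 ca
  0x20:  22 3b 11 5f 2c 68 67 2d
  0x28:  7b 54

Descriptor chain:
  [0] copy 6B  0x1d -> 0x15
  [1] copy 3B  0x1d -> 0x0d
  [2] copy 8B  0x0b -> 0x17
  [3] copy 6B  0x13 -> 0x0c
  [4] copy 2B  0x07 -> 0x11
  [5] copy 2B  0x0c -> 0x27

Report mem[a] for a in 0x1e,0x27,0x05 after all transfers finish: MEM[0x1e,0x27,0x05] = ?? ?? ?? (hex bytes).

MEM[0x1e,0x27,0x05] = 89 86 05

#0 dst[0x15+6] := {0x89,0x11,0xca,0x22,0x3b,0x11}
#1 dst[0x0d+3] := {0x89,0x11,0xca}
#2 dst[0x17+8] := {0x84,0x9a,0x89,0x11,0xca,0x23,0xb1,0x89}
#3 dst[0x0c+6] := {0x86,0x8c,0x89,0x11,0x84,0x9a}
#4 dst[0x11+2] := {0xbf,0x67}
#5 dst[0x27+2] := {0x86,0x8c}
query mem[0x1e]=0x89, mem[0x27]=0x86, mem[0x05]=0x05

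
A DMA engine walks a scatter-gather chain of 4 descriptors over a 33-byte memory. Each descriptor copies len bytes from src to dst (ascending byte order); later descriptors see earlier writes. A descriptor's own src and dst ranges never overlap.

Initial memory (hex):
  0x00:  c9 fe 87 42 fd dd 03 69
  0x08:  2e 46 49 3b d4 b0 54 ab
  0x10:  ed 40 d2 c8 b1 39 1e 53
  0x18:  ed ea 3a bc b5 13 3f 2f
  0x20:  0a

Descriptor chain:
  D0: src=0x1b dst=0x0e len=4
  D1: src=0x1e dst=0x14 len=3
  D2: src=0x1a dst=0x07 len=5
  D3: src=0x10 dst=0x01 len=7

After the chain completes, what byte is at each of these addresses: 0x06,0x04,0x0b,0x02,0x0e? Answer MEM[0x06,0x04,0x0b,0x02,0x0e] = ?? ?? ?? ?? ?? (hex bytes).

  after D0: wrote 4B at 0x0e = bcb5133f
  after D1: wrote 3B at 0x14 = 3f2f0a
  after D2: wrote 5B at 0x07 = 3abcb5133f
  after D3: wrote 7B at 0x01 = 133fd2c83f2f0a
query mem[0x06]=0x2f, mem[0x04]=0xc8, mem[0x0b]=0x3f, mem[0x02]=0x3f, mem[0x0e]=0xbc

MEM[0x06,0x04,0x0b,0x02,0x0e] = 2f c8 3f 3f bc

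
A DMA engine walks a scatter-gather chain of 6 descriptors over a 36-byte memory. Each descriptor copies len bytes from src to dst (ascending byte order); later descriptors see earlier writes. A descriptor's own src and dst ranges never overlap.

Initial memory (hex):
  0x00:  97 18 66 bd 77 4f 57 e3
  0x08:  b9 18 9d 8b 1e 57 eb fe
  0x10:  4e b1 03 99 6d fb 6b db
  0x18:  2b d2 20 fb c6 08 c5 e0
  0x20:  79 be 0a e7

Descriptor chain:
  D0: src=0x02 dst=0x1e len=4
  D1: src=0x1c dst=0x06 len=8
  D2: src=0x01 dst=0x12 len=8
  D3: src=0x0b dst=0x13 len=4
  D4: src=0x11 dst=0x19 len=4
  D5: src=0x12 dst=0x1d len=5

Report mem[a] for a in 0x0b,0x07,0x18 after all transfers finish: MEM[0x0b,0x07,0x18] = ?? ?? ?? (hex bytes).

#0 dst[0x1e+4] := {0x66,0xbd,0x77,0x4f}
#1 dst[0x06+8] := {0xc6,0x08,0x66,0xbd,0x77,0x4f,0x0a,0xe7}
#2 dst[0x12+8] := {0x18,0x66,0xbd,0x77,0x4f,0xc6,0x08,0x66}
#3 dst[0x13+4] := {0x4f,0x0a,0xe7,0xeb}
#4 dst[0x19+4] := {0xb1,0x18,0x4f,0x0a}
#5 dst[0x1d+5] := {0x18,0x4f,0x0a,0xe7,0xeb}
query mem[0x0b]=0x4f, mem[0x07]=0x08, mem[0x18]=0x08

MEM[0x0b,0x07,0x18] = 4f 08 08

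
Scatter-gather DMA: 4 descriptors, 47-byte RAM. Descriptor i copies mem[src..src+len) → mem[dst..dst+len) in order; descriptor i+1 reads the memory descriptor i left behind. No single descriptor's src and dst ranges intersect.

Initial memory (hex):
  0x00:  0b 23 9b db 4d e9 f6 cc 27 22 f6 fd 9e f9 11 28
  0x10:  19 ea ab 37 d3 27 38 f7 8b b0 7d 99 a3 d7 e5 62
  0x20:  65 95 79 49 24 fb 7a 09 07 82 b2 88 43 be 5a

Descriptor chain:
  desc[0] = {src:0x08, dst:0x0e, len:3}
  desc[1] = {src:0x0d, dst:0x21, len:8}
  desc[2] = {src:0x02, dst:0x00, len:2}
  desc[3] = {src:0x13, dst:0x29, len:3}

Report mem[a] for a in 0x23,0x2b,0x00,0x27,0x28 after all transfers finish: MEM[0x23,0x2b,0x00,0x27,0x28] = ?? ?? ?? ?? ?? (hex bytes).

MEM[0x23,0x2b,0x00,0x27,0x28] = 22 27 9b 37 d3

#0 dst[0x0e+3] := {0x27,0x22,0xf6}
#1 dst[0x21+8] := {0xf9,0x27,0x22,0xf6,0xea,0xab,0x37,0xd3}
#2 dst[0x00+2] := {0x9b,0xdb}
#3 dst[0x29+3] := {0x37,0xd3,0x27}
query mem[0x23]=0x22, mem[0x2b]=0x27, mem[0x00]=0x9b, mem[0x27]=0x37, mem[0x28]=0xd3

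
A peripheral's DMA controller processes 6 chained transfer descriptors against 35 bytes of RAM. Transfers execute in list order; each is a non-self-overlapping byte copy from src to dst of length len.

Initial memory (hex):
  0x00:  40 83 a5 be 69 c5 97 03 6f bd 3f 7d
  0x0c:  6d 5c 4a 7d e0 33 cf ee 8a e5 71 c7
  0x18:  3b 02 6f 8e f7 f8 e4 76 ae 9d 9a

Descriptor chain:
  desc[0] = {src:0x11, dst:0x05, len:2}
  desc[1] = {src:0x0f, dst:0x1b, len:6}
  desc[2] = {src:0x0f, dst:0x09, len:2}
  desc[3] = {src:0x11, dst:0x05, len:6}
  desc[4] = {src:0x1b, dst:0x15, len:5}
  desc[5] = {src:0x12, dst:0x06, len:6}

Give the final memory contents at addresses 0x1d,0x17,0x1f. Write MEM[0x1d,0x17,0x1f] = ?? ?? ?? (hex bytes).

MEM[0x1d,0x17,0x1f] = 33 33 ee

[0] 0x11->0x05 len=2 : 33 cf
[1] 0x0f->0x1b len=6 : 7d e0 33 cf ee 8a
[2] 0x0f->0x09 len=2 : 7d e0
[3] 0x11->0x05 len=6 : 33 cf ee 8a e5 71
[4] 0x1b->0x15 len=5 : 7d e0 33 cf ee
[5] 0x12->0x06 len=6 : cf ee 8a 7d e0 33
query mem[0x1d]=0x33, mem[0x17]=0x33, mem[0x1f]=0xee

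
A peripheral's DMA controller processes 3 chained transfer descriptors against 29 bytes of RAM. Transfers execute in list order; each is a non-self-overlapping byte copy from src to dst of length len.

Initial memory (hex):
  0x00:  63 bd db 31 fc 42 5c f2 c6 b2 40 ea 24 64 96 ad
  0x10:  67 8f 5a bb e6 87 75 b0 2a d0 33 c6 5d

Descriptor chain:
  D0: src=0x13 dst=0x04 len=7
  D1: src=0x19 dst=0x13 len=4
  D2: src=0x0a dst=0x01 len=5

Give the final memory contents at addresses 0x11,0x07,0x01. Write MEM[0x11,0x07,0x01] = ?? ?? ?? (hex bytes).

  after D0: wrote 7B at 0x04 = bbe68775b02ad0
  after D1: wrote 4B at 0x13 = d033c65d
  after D2: wrote 5B at 0x01 = d0ea246496
query mem[0x11]=0x8f, mem[0x07]=0x75, mem[0x01]=0xd0

MEM[0x11,0x07,0x01] = 8f 75 d0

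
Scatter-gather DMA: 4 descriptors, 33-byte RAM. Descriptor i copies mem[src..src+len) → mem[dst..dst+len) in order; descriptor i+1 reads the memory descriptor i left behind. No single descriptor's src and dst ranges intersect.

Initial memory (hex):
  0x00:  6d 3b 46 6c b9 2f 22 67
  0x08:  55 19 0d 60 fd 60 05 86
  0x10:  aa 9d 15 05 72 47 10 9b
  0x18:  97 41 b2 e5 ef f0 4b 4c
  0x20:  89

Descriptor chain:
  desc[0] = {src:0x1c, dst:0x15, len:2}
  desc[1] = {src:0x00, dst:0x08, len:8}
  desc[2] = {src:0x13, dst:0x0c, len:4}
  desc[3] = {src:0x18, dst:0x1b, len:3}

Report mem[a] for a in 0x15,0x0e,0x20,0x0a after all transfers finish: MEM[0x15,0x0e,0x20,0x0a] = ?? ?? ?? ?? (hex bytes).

MEM[0x15,0x0e,0x20,0x0a] = ef ef 89 46

D0: mem[0x15..0x16] <- [ef f0]
D1: mem[0x08..0x0f] <- [6d 3b 46 6c b9 2f 22 67]
D2: mem[0x0c..0x0f] <- [05 72 ef f0]
D3: mem[0x1b..0x1d] <- [97 41 b2]
query mem[0x15]=0xef, mem[0x0e]=0xef, mem[0x20]=0x89, mem[0x0a]=0x46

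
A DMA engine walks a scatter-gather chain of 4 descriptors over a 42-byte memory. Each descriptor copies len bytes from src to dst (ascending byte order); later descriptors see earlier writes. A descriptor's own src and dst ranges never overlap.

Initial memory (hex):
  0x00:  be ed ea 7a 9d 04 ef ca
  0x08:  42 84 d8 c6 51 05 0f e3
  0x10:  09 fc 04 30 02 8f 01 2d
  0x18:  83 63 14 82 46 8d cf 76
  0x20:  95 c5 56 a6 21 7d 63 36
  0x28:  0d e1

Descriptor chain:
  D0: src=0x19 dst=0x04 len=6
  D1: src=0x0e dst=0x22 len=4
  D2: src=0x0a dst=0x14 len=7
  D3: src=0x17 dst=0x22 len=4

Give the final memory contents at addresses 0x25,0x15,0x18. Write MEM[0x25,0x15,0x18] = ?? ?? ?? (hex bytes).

MEM[0x25,0x15,0x18] = 09 c6 0f

#0 dst[0x04+6] := {0x63,0x14,0x82,0x46,0x8d,0xcf}
#1 dst[0x22+4] := {0x0f,0xe3,0x09,0xfc}
#2 dst[0x14+7] := {0xd8,0xc6,0x51,0x05,0x0f,0xe3,0x09}
#3 dst[0x22+4] := {0x05,0x0f,0xe3,0x09}
query mem[0x25]=0x09, mem[0x15]=0xc6, mem[0x18]=0x0f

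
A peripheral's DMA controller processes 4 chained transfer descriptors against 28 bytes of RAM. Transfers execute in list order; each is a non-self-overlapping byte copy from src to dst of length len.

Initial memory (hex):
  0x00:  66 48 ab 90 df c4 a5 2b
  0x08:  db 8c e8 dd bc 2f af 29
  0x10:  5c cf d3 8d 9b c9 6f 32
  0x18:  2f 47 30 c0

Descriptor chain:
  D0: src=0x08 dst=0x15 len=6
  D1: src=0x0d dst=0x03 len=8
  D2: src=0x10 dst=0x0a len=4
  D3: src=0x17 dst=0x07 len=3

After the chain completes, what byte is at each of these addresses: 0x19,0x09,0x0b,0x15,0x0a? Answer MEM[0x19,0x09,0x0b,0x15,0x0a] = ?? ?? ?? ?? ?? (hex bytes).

MEM[0x19,0x09,0x0b,0x15,0x0a] = bc bc cf db 5c

[0] 0x08->0x15 len=6 : db 8c e8 dd bc 2f
[1] 0x0d->0x03 len=8 : 2f af 29 5c cf d3 8d 9b
[2] 0x10->0x0a len=4 : 5c cf d3 8d
[3] 0x17->0x07 len=3 : e8 dd bc
query mem[0x19]=0xbc, mem[0x09]=0xbc, mem[0x0b]=0xcf, mem[0x15]=0xdb, mem[0x0a]=0x5c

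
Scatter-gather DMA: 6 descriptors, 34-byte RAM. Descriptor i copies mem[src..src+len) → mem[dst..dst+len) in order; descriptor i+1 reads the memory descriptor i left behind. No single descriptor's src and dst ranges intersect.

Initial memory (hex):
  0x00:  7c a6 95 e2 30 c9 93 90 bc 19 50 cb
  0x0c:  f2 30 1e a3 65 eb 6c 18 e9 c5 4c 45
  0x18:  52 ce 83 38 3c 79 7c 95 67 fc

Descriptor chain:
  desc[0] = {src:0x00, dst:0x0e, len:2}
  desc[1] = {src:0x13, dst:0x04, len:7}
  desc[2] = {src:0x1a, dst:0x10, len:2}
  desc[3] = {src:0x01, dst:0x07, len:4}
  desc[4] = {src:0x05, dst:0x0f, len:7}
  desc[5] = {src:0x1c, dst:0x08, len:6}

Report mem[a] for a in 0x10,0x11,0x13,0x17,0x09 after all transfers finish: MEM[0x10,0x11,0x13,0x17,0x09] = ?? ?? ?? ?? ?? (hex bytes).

[0] 0x00->0x0e len=2 : 7c a6
[1] 0x13->0x04 len=7 : 18 e9 c5 4c 45 52 ce
[2] 0x1a->0x10 len=2 : 83 38
[3] 0x01->0x07 len=4 : a6 95 e2 18
[4] 0x05->0x0f len=7 : e9 c5 a6 95 e2 18 cb
[5] 0x1c->0x08 len=6 : 3c 79 7c 95 67 fc
query mem[0x10]=0xc5, mem[0x11]=0xa6, mem[0x13]=0xe2, mem[0x17]=0x45, mem[0x09]=0x79

MEM[0x10,0x11,0x13,0x17,0x09] = c5 a6 e2 45 79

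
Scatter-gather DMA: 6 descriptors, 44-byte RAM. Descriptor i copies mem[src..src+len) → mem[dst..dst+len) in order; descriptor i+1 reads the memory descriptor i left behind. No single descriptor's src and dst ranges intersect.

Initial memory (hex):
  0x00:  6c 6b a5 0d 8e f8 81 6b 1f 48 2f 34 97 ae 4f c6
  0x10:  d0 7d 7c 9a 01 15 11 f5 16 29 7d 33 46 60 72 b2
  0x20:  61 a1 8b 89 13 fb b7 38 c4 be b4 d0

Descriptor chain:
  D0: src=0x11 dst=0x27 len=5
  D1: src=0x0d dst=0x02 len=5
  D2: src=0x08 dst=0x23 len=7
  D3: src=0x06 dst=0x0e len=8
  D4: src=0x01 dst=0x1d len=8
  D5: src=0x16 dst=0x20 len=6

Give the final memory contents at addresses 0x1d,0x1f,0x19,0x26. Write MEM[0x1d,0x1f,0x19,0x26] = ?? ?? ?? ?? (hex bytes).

#0 dst[0x27+5] := {0x7d,0x7c,0x9a,0x01,0x15}
#1 dst[0x02+5] := {0xae,0x4f,0xc6,0xd0,0x7d}
#2 dst[0x23+7] := {0x1f,0x48,0x2f,0x34,0x97,0xae,0x4f}
#3 dst[0x0e+8] := {0x7d,0x6b,0x1f,0x48,0x2f,0x34,0x97,0xae}
#4 dst[0x1d+8] := {0x6b,0xae,0x4f,0xc6,0xd0,0x7d,0x6b,0x1f}
#5 dst[0x20+6] := {0x11,0xf5,0x16,0x29,0x7d,0x33}
query mem[0x1d]=0x6b, mem[0x1f]=0x4f, mem[0x19]=0x29, mem[0x26]=0x34

MEM[0x1d,0x1f,0x19,0x26] = 6b 4f 29 34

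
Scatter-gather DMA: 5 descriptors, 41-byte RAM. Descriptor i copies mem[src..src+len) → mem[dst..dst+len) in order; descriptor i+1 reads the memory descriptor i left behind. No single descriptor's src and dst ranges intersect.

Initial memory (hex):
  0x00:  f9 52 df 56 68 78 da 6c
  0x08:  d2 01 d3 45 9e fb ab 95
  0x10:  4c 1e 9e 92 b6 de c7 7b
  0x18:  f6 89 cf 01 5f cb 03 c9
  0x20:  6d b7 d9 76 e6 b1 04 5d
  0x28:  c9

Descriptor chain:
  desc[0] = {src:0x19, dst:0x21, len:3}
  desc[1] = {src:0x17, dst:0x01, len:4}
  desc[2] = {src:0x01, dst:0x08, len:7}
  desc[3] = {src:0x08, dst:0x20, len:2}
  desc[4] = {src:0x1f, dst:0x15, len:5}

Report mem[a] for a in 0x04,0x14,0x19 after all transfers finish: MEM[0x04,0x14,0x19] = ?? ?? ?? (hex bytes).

D0: mem[0x21..0x23] <- [89 cf 01]
D1: mem[0x01..0x04] <- [7b f6 89 cf]
D2: mem[0x08..0x0e] <- [7b f6 89 cf 78 da 6c]
D3: mem[0x20..0x21] <- [7b f6]
D4: mem[0x15..0x19] <- [c9 7b f6 cf 01]
query mem[0x04]=0xcf, mem[0x14]=0xb6, mem[0x19]=0x01

MEM[0x04,0x14,0x19] = cf b6 01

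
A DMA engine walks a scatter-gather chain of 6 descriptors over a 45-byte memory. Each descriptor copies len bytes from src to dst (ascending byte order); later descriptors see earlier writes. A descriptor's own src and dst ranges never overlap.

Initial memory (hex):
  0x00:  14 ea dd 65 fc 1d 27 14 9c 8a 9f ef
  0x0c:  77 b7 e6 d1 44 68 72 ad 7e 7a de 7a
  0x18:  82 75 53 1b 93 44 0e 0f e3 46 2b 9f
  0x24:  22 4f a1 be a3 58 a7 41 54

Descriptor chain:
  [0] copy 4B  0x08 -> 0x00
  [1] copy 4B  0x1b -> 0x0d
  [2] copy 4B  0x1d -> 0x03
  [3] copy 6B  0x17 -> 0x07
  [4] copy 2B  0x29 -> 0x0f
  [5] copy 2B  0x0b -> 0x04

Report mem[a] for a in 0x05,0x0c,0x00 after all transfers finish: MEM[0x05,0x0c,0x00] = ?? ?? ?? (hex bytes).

MEM[0x05,0x0c,0x00] = 93 93 9c

D0: mem[0x00..0x03] <- [9c 8a 9f ef]
D1: mem[0x0d..0x10] <- [1b 93 44 0e]
D2: mem[0x03..0x06] <- [44 0e 0f e3]
D3: mem[0x07..0x0c] <- [7a 82 75 53 1b 93]
D4: mem[0x0f..0x10] <- [58 a7]
D5: mem[0x04..0x05] <- [1b 93]
query mem[0x05]=0x93, mem[0x0c]=0x93, mem[0x00]=0x9c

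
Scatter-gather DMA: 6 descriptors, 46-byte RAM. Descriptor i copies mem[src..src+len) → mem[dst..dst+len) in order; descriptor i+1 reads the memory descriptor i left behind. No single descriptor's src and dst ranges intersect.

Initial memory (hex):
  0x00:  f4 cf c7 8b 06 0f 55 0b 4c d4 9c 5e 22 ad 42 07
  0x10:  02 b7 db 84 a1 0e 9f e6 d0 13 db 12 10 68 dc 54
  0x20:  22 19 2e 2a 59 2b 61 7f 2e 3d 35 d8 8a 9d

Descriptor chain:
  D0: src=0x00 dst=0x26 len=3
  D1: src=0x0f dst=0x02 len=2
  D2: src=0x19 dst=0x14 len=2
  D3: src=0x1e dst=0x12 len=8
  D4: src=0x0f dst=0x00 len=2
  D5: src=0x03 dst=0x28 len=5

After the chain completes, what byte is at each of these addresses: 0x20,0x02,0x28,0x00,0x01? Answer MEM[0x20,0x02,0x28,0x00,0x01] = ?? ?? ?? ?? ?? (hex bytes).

MEM[0x20,0x02,0x28,0x00,0x01] = 22 07 02 07 02

[0] 0x00->0x26 len=3 : f4 cf c7
[1] 0x0f->0x02 len=2 : 07 02
[2] 0x19->0x14 len=2 : 13 db
[3] 0x1e->0x12 len=8 : dc 54 22 19 2e 2a 59 2b
[4] 0x0f->0x00 len=2 : 07 02
[5] 0x03->0x28 len=5 : 02 06 0f 55 0b
query mem[0x20]=0x22, mem[0x02]=0x07, mem[0x28]=0x02, mem[0x00]=0x07, mem[0x01]=0x02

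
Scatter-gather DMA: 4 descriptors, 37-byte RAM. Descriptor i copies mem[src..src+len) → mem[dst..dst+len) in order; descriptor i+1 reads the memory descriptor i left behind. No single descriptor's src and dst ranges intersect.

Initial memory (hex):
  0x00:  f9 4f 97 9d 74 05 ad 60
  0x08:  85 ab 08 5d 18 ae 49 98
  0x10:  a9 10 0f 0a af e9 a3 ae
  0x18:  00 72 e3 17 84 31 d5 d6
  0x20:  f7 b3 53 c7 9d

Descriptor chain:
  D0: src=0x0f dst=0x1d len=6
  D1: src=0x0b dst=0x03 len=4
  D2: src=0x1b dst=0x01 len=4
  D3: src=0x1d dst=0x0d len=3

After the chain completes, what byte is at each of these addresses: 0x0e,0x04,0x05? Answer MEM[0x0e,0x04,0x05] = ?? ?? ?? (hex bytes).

MEM[0x0e,0x04,0x05] = a9 a9 ae

#0 dst[0x1d+6] := {0x98,0xa9,0x10,0x0f,0x0a,0xaf}
#1 dst[0x03+4] := {0x5d,0x18,0xae,0x49}
#2 dst[0x01+4] := {0x17,0x84,0x98,0xa9}
#3 dst[0x0d+3] := {0x98,0xa9,0x10}
query mem[0x0e]=0xa9, mem[0x04]=0xa9, mem[0x05]=0xae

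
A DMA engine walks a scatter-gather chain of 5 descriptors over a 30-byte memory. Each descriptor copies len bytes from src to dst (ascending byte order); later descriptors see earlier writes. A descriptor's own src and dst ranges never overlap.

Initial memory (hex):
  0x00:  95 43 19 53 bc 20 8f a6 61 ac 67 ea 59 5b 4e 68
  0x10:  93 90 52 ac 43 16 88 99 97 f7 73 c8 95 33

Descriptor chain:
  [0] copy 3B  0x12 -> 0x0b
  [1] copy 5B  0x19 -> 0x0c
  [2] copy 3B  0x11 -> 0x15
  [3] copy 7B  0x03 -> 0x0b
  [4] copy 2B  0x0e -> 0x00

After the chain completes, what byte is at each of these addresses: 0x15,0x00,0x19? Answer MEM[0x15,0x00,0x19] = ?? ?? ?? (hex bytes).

MEM[0x15,0x00,0x19] = 90 8f f7

D0: mem[0x0b..0x0d] <- [52 ac 43]
D1: mem[0x0c..0x10] <- [f7 73 c8 95 33]
D2: mem[0x15..0x17] <- [90 52 ac]
D3: mem[0x0b..0x11] <- [53 bc 20 8f a6 61 ac]
D4: mem[0x00..0x01] <- [8f a6]
query mem[0x15]=0x90, mem[0x00]=0x8f, mem[0x19]=0xf7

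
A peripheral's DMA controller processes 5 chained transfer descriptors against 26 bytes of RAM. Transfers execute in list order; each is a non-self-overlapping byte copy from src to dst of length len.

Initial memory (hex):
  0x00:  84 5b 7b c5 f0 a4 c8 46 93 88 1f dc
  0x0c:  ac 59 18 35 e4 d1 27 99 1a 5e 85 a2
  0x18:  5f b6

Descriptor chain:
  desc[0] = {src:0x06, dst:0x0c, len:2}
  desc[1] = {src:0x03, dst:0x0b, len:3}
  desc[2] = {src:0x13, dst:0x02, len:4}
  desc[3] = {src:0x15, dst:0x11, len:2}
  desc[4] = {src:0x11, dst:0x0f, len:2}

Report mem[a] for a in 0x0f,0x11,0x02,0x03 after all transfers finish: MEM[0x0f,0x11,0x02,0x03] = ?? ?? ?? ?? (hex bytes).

MEM[0x0f,0x11,0x02,0x03] = 5e 5e 99 1a

[0] 0x06->0x0c len=2 : c8 46
[1] 0x03->0x0b len=3 : c5 f0 a4
[2] 0x13->0x02 len=4 : 99 1a 5e 85
[3] 0x15->0x11 len=2 : 5e 85
[4] 0x11->0x0f len=2 : 5e 85
query mem[0x0f]=0x5e, mem[0x11]=0x5e, mem[0x02]=0x99, mem[0x03]=0x1a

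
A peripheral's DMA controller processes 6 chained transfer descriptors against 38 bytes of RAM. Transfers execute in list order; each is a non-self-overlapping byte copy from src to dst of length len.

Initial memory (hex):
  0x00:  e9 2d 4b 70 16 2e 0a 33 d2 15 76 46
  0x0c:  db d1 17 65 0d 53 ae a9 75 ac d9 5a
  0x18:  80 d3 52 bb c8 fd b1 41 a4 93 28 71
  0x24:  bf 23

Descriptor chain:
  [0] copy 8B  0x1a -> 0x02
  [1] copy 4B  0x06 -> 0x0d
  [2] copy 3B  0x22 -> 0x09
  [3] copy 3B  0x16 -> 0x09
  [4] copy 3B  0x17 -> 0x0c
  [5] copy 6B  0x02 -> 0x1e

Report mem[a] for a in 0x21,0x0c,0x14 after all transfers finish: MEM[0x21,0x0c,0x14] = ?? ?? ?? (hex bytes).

  after D0: wrote 8B at 0x02 = 52bbc8fdb141a493
  after D1: wrote 4B at 0x0d = b141a493
  after D2: wrote 3B at 0x09 = 2871bf
  after D3: wrote 3B at 0x09 = d95a80
  after D4: wrote 3B at 0x0c = 5a80d3
  after D5: wrote 6B at 0x1e = 52bbc8fdb141
query mem[0x21]=0xfd, mem[0x0c]=0x5a, mem[0x14]=0x75

MEM[0x21,0x0c,0x14] = fd 5a 75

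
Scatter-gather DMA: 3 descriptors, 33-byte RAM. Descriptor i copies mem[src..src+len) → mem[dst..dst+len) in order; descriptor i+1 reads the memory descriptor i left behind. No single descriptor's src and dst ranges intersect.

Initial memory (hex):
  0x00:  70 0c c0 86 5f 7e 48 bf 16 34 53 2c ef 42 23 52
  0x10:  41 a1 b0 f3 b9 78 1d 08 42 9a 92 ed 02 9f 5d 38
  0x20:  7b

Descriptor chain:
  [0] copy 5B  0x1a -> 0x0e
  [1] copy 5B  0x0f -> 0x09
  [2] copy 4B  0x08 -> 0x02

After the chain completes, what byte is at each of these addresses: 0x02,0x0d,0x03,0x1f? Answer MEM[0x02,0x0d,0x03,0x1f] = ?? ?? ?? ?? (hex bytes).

D0: mem[0x0e..0x12] <- [92 ed 02 9f 5d]
D1: mem[0x09..0x0d] <- [ed 02 9f 5d f3]
D2: mem[0x02..0x05] <- [16 ed 02 9f]
query mem[0x02]=0x16, mem[0x0d]=0xf3, mem[0x03]=0xed, mem[0x1f]=0x38

MEM[0x02,0x0d,0x03,0x1f] = 16 f3 ed 38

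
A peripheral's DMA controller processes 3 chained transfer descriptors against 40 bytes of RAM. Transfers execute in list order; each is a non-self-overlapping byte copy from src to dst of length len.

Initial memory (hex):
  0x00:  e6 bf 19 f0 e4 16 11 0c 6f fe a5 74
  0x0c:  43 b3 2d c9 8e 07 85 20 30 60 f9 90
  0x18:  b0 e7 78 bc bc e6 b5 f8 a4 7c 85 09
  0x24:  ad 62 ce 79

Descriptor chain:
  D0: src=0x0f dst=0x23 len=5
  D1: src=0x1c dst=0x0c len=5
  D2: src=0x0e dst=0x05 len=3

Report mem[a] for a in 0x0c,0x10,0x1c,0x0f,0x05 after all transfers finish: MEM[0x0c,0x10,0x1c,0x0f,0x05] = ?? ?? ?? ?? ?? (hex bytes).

[0] 0x0f->0x23 len=5 : c9 8e 07 85 20
[1] 0x1c->0x0c len=5 : bc e6 b5 f8 a4
[2] 0x0e->0x05 len=3 : b5 f8 a4
query mem[0x0c]=0xbc, mem[0x10]=0xa4, mem[0x1c]=0xbc, mem[0x0f]=0xf8, mem[0x05]=0xb5

MEM[0x0c,0x10,0x1c,0x0f,0x05] = bc a4 bc f8 b5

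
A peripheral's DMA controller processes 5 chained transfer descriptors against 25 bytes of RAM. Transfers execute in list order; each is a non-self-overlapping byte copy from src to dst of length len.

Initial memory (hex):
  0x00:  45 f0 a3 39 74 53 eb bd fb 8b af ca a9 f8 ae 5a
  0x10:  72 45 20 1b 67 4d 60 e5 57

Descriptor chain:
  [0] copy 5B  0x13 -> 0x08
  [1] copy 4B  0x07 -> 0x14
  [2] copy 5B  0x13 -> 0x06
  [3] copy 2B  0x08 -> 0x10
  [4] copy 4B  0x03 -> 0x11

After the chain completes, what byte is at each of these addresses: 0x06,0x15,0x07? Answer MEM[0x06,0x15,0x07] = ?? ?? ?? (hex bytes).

MEM[0x06,0x15,0x07] = 1b 1b bd

[0] 0x13->0x08 len=5 : 1b 67 4d 60 e5
[1] 0x07->0x14 len=4 : bd 1b 67 4d
[2] 0x13->0x06 len=5 : 1b bd 1b 67 4d
[3] 0x08->0x10 len=2 : 1b 67
[4] 0x03->0x11 len=4 : 39 74 53 1b
query mem[0x06]=0x1b, mem[0x15]=0x1b, mem[0x07]=0xbd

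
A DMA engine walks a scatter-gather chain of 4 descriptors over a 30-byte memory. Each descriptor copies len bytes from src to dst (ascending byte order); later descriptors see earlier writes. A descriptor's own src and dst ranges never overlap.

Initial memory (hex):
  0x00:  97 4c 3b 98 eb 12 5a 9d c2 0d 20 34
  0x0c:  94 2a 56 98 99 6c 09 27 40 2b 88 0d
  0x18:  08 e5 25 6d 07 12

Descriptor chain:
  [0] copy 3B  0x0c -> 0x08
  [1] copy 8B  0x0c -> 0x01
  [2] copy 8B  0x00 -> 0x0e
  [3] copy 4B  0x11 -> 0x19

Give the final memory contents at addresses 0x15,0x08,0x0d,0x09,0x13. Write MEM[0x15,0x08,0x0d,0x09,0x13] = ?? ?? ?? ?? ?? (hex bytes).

D0: mem[0x08..0x0a] <- [94 2a 56]
D1: mem[0x01..0x08] <- [94 2a 56 98 99 6c 09 27]
D2: mem[0x0e..0x15] <- [97 94 2a 56 98 99 6c 09]
D3: mem[0x19..0x1c] <- [56 98 99 6c]
query mem[0x15]=0x09, mem[0x08]=0x27, mem[0x0d]=0x2a, mem[0x09]=0x2a, mem[0x13]=0x99

MEM[0x15,0x08,0x0d,0x09,0x13] = 09 27 2a 2a 99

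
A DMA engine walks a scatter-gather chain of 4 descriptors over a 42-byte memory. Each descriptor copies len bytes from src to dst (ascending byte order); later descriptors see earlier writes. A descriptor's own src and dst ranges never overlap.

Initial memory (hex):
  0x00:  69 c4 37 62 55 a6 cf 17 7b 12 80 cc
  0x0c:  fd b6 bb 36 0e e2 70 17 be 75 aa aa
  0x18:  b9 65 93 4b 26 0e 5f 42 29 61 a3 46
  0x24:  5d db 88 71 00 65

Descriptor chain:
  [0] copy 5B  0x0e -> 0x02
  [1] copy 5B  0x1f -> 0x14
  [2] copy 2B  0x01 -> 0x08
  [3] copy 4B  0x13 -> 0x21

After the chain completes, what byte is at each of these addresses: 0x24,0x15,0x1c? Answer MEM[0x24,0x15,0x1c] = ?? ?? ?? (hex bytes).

MEM[0x24,0x15,0x1c] = 61 29 26

D0: mem[0x02..0x06] <- [bb 36 0e e2 70]
D1: mem[0x14..0x18] <- [42 29 61 a3 46]
D2: mem[0x08..0x09] <- [c4 bb]
D3: mem[0x21..0x24] <- [17 42 29 61]
query mem[0x24]=0x61, mem[0x15]=0x29, mem[0x1c]=0x26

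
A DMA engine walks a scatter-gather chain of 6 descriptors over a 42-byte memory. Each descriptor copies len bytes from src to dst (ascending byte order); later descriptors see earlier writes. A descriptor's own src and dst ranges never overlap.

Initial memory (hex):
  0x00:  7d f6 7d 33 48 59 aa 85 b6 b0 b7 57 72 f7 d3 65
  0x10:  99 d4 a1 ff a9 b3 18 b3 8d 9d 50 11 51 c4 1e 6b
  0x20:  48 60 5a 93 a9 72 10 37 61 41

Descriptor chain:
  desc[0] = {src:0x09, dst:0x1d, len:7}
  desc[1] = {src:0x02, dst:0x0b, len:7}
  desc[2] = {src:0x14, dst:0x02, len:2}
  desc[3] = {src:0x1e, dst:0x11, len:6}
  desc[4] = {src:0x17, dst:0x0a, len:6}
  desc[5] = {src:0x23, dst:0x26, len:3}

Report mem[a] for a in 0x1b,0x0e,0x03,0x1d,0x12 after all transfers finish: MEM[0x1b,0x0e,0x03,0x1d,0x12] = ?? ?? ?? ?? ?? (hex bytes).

  after D0: wrote 7B at 0x1d = b0b75772f7d365
  after D1: wrote 7B at 0x0b = 7d334859aa85b6
  after D2: wrote 2B at 0x02 = a9b3
  after D3: wrote 6B at 0x11 = b75772f7d365
  after D4: wrote 6B at 0x0a = b38d9d501151
  after D5: wrote 3B at 0x26 = 65a972
query mem[0x1b]=0x11, mem[0x0e]=0x11, mem[0x03]=0xb3, mem[0x1d]=0xb0, mem[0x12]=0x57

MEM[0x1b,0x0e,0x03,0x1d,0x12] = 11 11 b3 b0 57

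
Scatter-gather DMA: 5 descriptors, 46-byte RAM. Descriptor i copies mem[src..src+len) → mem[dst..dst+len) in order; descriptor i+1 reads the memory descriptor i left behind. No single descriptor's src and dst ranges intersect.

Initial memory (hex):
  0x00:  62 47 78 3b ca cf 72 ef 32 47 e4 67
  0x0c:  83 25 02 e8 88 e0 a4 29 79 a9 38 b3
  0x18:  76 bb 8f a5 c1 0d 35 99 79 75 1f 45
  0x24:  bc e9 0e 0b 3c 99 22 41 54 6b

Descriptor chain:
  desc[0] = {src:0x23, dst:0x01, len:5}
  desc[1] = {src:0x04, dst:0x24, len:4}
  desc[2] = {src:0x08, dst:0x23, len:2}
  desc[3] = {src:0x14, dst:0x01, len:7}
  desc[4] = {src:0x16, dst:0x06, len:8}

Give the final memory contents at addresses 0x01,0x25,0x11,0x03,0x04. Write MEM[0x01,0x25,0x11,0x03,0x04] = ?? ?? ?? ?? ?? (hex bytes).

MEM[0x01,0x25,0x11,0x03,0x04] = 79 0b e0 38 b3

[0] 0x23->0x01 len=5 : 45 bc e9 0e 0b
[1] 0x04->0x24 len=4 : 0e 0b 72 ef
[2] 0x08->0x23 len=2 : 32 47
[3] 0x14->0x01 len=7 : 79 a9 38 b3 76 bb 8f
[4] 0x16->0x06 len=8 : 38 b3 76 bb 8f a5 c1 0d
query mem[0x01]=0x79, mem[0x25]=0x0b, mem[0x11]=0xe0, mem[0x03]=0x38, mem[0x04]=0xb3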